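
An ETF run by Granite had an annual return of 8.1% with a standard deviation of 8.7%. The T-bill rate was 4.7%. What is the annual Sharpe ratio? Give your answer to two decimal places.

Sharpe = (Rp − Rf) / σp = (8.1% − 4.7%) / 8.7% = 3.40% / 8.7% = 0.3908

0.39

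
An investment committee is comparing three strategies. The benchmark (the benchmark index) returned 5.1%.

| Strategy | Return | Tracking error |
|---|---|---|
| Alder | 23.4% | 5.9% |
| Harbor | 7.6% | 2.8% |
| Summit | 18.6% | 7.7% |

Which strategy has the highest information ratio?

Alder

Alder: IR = (23.4% − 5.1%) / 5.9% = 3.102
Harbor: IR = (7.6% − 5.1%) / 2.8% = 0.893
Summit: IR = (18.6% − 5.1%) / 7.7% = 1.753
Highest: Alder (3.102).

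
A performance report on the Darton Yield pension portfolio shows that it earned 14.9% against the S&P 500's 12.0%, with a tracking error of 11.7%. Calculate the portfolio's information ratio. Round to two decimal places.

0.25

IR = (Rp − Rb) / TE = (14.9% − 12.0%) / 11.7% = 2.90% / 11.7% = 0.2479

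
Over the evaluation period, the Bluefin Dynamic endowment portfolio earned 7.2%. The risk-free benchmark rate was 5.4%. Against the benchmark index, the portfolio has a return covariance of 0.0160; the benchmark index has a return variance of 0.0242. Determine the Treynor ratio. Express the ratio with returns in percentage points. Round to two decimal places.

2.72

β = Cov / Var = 0.0160 / 0.0242 = 0.6612
Treynor = (Rp − Rf) / β = (7.2% − 5.4%) / 0.6612 = 1.80 / 0.6612 = 2.7223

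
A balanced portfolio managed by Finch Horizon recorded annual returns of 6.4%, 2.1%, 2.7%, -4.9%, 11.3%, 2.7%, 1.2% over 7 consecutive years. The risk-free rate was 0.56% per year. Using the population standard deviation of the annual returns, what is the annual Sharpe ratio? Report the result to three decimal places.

Mean return μ = 21.50 / 7 = 3.0714%
Σ(r − μ)² = (6.4 − 3.0714)² + (2.1 − 3.0714)² + (2.7 − 3.0714)² + … = 147.0543
σ = √[147.0543 / 7] = 4.5834%
Sharpe = (μ − rf) / σ = (3.0714 − 0.56) / 4.5834 = 2.5114 / 4.5834 = 0.5479

0.548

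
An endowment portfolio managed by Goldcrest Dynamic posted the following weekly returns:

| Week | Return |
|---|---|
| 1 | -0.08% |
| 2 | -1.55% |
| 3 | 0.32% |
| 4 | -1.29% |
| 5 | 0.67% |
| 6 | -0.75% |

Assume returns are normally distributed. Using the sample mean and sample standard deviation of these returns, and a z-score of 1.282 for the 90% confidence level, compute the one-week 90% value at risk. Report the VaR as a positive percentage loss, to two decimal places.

1.59

r̄ = (-0.08 − 1.55 + 0.32 − 1.29 + 0.67 − 0.75) / 6 = -2.680 / 6 = -0.4467%
Sample std dev = √[3.9897 / 5] = 0.8933%
VaR = −(r̄ − z·σ) = −(-0.4467 − 1.282 × 0.8933) = −(-1.5919) = 1.5919%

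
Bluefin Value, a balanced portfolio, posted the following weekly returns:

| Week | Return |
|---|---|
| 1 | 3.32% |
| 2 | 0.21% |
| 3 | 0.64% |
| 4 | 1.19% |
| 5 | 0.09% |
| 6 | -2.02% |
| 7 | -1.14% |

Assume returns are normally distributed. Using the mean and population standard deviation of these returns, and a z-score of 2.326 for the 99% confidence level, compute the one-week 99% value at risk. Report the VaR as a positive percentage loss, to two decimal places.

3.35

r̄ = (3.32 + 0.21 + 0.64 + 1.19 + 0.09 − 2.02 − 1.14) / 7 = 0.3271%
Σ(r − r̄)² = (3.32 − 0.3271)² + (0.21 − 0.3271)² + … = 17.5311
σ = √[17.5311 / 7] = 1.5825%
VaR = −(r̄ − z·σ) = −(0.3271 − 2.326 × 1.5825) = −(-3.3538) = 3.3538%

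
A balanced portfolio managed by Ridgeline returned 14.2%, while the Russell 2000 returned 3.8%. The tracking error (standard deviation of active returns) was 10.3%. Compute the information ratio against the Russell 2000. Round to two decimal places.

IR = (Rp − Rb) / TE = (14.2% − 3.8%) / 10.3% = 10.40% / 10.3% = 1.0097

1.01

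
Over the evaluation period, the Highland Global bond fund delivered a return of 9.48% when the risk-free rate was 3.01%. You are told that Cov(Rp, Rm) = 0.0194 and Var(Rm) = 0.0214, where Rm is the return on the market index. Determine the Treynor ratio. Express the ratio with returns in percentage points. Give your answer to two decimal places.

β = Cov / Var = 0.0194 / 0.0214 = 0.9065
Treynor = (Rp − Rf) / β = (9.48% − 3.01%) / 0.9065 = 6.47 / 0.9065 = 7.1373

7.14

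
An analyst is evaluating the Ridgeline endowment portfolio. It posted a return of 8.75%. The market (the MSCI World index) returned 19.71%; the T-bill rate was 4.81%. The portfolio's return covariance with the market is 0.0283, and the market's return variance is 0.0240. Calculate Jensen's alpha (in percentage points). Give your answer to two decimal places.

β = Cov / Var = 0.0283 / 0.0240 = 1.1792
E[R] = Rf + β(Rm − Rf) = 4.81% + 1.1792 × (19.71% − 4.81%) = 22.3801%
α = Rp − E[R] = 8.75% − 22.3801% = -13.6301

-13.63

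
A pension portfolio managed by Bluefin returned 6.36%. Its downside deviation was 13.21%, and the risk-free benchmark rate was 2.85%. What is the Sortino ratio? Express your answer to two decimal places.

0.27

Sortino = (Rp − Rf) / σd = (6.36% − 2.85%) / 13.21% = 3.51% / 13.21% = 0.2657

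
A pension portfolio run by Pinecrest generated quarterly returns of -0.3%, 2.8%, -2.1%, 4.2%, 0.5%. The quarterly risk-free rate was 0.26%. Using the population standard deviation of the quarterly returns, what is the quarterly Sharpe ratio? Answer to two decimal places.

Mean return r̄ = 5.10 / 5 = 1.0200%
Population std dev = √[25.0280 / 5] = 2.2373%
Sharpe = (r̄ − rf) / σ = (1.0200 − 0.26) / 2.2373 = 0.7600 / 2.2373 = 0.3397

0.34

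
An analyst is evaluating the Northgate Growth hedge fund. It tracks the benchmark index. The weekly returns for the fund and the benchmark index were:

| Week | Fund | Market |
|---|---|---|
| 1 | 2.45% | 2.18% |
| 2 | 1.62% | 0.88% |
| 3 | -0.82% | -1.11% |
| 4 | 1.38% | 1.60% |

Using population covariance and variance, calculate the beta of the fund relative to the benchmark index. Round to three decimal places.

0.936

r̄p = 1.1575%,  r̄m = 0.8875%
Cov = Σ(rp − r̄p)(rm − r̄m) / 4 = 1.4439
Var(rm) = Σ(rm − r̄m)² / 4 = 1.5421
β = Cov / Var = 1.4439 / 1.5421 = 0.9363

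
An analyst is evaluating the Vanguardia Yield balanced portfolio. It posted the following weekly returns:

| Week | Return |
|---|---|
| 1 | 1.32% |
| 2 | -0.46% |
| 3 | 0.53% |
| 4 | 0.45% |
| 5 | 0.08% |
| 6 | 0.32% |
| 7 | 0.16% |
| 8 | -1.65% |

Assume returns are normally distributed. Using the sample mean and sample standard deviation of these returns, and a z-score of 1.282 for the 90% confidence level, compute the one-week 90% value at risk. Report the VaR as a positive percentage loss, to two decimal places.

1.01

μ = (1.32 − 0.46 + 0.53 + 0.45 + 0.08 + 0.32 + 0.16 − 1.65) / 8 = 0.0938%
Σ(r − μ)² = (1.32 − 0.0938)² + (-0.46 − 0.0938)² + (0.53 − 0.0938)² + … = 5.2240
σ = √[5.2240 / 7] = 0.8639%
VaR = −(μ − z·σ) = −(0.0938 − 1.282 × 0.8639) = −(-1.0137) = 1.0137%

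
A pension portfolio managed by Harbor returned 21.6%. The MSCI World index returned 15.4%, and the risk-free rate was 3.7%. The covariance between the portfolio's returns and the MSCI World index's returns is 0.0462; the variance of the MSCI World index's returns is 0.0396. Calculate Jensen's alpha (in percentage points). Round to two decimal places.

4.25

β = Cov / Var = 0.0462 / 0.0396 = 1.1667
E[R] = Rf + β(Rm − Rf) = 3.7% + 1.1667 × (15.4% − 3.7%) = 17.3504%
α = Rp − E[R] = 21.6% − 17.3504% = 4.2496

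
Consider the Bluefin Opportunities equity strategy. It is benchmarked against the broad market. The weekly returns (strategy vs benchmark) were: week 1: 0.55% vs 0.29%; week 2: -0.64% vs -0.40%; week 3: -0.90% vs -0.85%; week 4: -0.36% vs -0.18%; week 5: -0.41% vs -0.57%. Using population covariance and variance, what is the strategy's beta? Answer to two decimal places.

1.19

r̄p = -0.3520%,  r̄m = -0.3420%
Cov = Σ(rp − r̄p)(rm − r̄m) / 5 = 0.1754
Var(rm) = Σ(rm − r̄m)² / 5 = 0.1478
β = Cov / Var = 0.1754 / 0.1478 = 1.1867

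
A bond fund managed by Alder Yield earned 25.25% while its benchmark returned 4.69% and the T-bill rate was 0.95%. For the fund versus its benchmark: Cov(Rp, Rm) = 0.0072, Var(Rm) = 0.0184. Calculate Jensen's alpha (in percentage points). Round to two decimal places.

22.84

β = Cov / Var = 0.0072 / 0.0184 = 0.3913
E[R] = Rf + β(Rm − Rf) = 0.95% + 0.3913 × (4.69% − 0.95%) = 2.4135%
α = Rp − E[R] = 25.25% − 2.4135% = 22.8365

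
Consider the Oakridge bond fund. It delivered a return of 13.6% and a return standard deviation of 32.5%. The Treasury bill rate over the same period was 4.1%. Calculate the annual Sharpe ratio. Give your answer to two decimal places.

Sharpe = (Rp − Rf) / σp = (13.6% − 4.1%) / 32.5% = 9.50% / 32.5% = 0.2923

0.29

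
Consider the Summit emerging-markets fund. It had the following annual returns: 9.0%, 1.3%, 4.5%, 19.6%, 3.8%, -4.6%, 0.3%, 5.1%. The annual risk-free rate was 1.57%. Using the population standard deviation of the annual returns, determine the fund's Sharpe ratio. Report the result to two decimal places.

0.49

Mean return r̄ = 39.00 / 8 = 4.8750%
Population std dev = √[358.6750 / 8] = 6.6958%
Sharpe = (r̄ − rf) / σ = (4.8750 − 1.57) / 6.6958 = 3.3050 / 6.6958 = 0.4936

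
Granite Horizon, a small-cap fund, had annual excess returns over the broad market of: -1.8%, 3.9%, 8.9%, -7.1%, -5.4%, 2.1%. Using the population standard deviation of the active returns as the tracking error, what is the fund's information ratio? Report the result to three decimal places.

r̄ = (-1.8 + 3.9 + 8.9 − 7.1 − 5.4 + 2.1) / 6 = 0.1000%
Population σ = √[Σ(r − r̄)² / 6] = √[181.5800 / 6] = √30.2633 = 5.5012%
IR = r̄ / tracking error = 0.1000 / 5.5012 = 0.0182

0.018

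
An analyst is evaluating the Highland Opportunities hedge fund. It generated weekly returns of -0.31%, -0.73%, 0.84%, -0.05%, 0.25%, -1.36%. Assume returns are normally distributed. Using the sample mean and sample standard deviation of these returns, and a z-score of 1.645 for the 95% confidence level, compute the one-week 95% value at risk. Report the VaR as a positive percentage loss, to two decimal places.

r̄ = (-0.31 − 0.73 + 0.84 − 0.05 + 0.25 − 1.36) / 6 = -0.2267%
Sample σ = √[Σ(r − r̄)² / 5] = √[2.9409 / 5] = √0.5882 = 0.7669%
VaR = −(r̄ − z·σ) = −(-0.2267 − 1.645 × 0.7669) = −(-1.4883) = 1.4883%

1.49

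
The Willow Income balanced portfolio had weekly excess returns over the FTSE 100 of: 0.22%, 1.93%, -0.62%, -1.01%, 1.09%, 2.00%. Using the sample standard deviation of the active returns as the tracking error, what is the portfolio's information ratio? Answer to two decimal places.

0.47

Mean return μ = 3.610 / 6 = 0.6017%
Σ(r − μ)² = (0.22 − 0.6017)² + (1.93 − 0.6017)² + (-0.62 − 0.6017)² + … = 8.1939
σ = √[8.1939 / 5] = 1.2801%
IR = μ / tracking error = 0.6017 / 1.2801 = 0.4700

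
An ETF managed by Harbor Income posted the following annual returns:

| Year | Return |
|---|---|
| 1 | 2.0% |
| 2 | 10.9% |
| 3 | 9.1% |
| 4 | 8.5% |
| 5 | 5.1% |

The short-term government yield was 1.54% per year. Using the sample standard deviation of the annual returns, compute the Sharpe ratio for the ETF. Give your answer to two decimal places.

r̄ = (2 + 10.9 + 9.1 + 8.5 + 5.1) / 5 = 35.60 / 5 = 7.1200%
Σ(r − r̄)² = (2 − 7.1200)² + (10.9 − 7.1200)² + (9.1 − 7.1200)² + … = 50.4080
sample σ = √(50.4080 / 4) = √12.6020 = 3.5499%
Sharpe = (r̄ − rf) / σ = (7.1200 − 1.54) / 3.5499 = 5.5800 / 3.5499 = 1.5719

1.57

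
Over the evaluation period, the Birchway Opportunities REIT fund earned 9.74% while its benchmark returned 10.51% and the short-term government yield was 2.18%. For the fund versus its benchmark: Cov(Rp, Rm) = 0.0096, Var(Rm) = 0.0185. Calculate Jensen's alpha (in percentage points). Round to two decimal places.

β = Cov / Var = 0.0096 / 0.0185 = 0.5189
E[R] = Rf + β(Rm − Rf) = 2.18% + 0.5189 × (10.51% − 2.18%) = 6.5024%
α = Rp − E[R] = 9.74% − 6.5024% = 3.2376

3.24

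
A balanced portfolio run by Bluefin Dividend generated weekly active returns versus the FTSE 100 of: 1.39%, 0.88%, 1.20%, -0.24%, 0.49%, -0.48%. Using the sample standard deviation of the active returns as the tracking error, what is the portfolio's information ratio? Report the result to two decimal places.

r̄ = (1.39 + 0.88 + 1.2 − 0.24 + 0.49 − 0.48) / 6 = 0.5400%
Σ(r − r̄)² = (1.39 − 0.5400)² + (0.88 − 0.5400)² + … = 2.9250
σ = √[2.9250 / 5] = 0.7649%
IR = r̄ / tracking error = 0.5400 / 0.7649 = 0.7060

0.71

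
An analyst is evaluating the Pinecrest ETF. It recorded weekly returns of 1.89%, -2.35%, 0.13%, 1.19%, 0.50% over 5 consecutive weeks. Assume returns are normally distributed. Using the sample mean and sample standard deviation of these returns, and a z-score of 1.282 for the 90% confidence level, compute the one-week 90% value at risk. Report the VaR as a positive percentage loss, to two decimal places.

1.80

μ = (1.89 − 2.35 + 0.13 + 1.19 + 0.5) / 5 = 1.360 / 5 = 0.2720%
Sample σ = √[Σ(r − μ)² / 4] = √[10.4077 / 4] = √2.6019 = 1.6130%
VaR = −(μ − z·σ) = −(0.2720 − 1.282 × 1.6130) = −(-1.7959) = 1.7959%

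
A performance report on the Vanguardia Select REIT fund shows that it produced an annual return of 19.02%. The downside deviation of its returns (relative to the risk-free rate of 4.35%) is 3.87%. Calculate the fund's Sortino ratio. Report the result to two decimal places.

3.79

Sortino = (Rp − Rf) / σd = (19.02% − 4.35%) / 3.87% = 14.67% / 3.87% = 3.7907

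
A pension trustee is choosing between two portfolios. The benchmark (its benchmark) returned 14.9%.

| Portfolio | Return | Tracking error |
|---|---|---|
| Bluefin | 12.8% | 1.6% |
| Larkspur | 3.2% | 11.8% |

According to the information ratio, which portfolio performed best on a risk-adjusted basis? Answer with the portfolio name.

Bluefin: IR = (12.8% − 14.9%) / 1.6% = -1.313
Larkspur: IR = (3.2% − 14.9%) / 11.8% = -0.992
Highest: Larkspur (-0.992).

Larkspur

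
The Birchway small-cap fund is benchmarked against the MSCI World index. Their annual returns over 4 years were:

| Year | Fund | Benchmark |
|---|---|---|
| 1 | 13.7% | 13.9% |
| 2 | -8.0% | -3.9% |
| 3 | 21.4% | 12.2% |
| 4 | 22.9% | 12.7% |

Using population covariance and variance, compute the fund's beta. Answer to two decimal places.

r̄p = 12.5000%,  r̄m = 8.7250%
Cov = Σ(rp − r̄p)(rm − r̄m) / 4 = 84.3225
Var(rm) = Σ(rm − r̄m)² / 4 = 53.5119
β = Cov / Var = 84.3225 / 53.5119 = 1.5758

1.58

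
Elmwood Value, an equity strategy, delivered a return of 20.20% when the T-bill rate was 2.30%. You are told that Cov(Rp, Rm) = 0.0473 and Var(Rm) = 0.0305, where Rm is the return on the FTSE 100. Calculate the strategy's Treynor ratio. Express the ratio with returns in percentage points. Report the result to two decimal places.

β = Cov / Var = 0.0473 / 0.0305 = 1.5508
Treynor = (Rp − Rf) / β = (20.20% − 2.30%) / 1.5508 = 17.90 / 1.5508 = 11.5424

11.54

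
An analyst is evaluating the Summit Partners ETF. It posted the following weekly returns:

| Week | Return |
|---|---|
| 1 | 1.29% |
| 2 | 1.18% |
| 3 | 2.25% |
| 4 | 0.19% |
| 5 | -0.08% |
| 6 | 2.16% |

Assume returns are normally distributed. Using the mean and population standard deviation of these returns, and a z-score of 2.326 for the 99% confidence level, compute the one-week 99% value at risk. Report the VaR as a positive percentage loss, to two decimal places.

r̄ = (1.29 + 1.18 + 2.25 + 0.19 − 0.08 + 2.16) / 6 = 1.1650%
Σ(r − r̄)² = (1.29 − 1.1650)² + (1.18 − 1.1650)² + … = 4.6838
σ = √[4.6838 / 6] = 0.8835%
VaR = −(r̄ − z·σ) = −(1.1650 − 2.326 × 0.8835) = −(-0.8900) = 0.8900%

0.89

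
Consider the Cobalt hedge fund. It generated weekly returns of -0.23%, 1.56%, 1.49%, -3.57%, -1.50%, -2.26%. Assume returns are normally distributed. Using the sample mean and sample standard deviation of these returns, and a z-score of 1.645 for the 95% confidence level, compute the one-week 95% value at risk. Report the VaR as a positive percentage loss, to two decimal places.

4.16

r̄ = (-0.23 + 1.56 + 1.49 − 3.57 − 1.5 − 2.26) / 6 = -0.7517%
Sample std dev = √[21.4191 / 5] = 2.0697%
VaR = −(r̄ − z·σ) = −(-0.7517 − 1.645 × 2.0697) = −(-4.1564) = 4.1564%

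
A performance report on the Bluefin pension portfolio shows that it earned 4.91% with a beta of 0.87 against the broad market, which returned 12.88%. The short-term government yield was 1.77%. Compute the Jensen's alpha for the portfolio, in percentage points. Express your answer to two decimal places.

CAPM expected return = Rf + β(Rm − Rf) = 1.77% + 0.87 × (12.88% − 1.77%) = 1.77 + 0.87 × 11.11 = 11.4357%
Jensen's α = Rp − E[R] = 4.91% − 11.4357% = -6.5257

-6.53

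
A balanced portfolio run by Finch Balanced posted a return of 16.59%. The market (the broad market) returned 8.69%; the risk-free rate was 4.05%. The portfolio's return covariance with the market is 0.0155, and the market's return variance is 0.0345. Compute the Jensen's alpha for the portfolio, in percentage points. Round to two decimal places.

β = Cov / Var = 0.0155 / 0.0345 = 0.4493
E[R] = Rf + β(Rm − Rf) = 4.05% + 0.4493 × (8.69% − 4.05%) = 6.1348%
α = Rp − E[R] = 16.59% − 6.1348% = 10.4552

10.46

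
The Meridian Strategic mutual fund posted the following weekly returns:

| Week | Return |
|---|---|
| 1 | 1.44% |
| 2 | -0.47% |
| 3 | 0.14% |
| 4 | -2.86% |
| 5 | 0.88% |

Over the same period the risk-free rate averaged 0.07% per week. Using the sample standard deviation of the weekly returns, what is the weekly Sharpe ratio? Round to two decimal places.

-0.15

Mean return μ = -0.870 / 5 = -0.1740%
Σ(r − μ)² = (1.44 − (-0.1740))² + (-0.47 − (-0.1740))² + (0.14 − (-0.1740))² + … = 11.1167
sample σ = √(11.1167 / 4) = √2.7792 = 1.6671%
Sharpe = (μ − rf) / σ = (-0.1740 − 0.07) / 1.6671 = -0.2440 / 1.6671 = -0.1464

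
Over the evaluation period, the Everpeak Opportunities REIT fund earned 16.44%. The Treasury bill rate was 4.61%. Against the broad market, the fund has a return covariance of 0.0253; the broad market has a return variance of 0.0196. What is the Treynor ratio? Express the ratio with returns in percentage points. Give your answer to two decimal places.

β = Cov / Var = 0.0253 / 0.0196 = 1.2908
Treynor = (Rp − Rf) / β = (16.44% − 4.61%) / 1.2908 = 11.83 / 1.2908 = 9.1649

9.16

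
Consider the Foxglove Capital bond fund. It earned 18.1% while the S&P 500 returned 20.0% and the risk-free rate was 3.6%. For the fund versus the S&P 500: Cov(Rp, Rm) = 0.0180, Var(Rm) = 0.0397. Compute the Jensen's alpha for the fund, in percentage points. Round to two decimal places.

7.06

β = Cov / Var = 0.0180 / 0.0397 = 0.4534
E[R] = Rf + β(Rm − Rf) = 3.6% + 0.4534 × (20.0% − 3.6%) = 11.0358%
α = Rp − E[R] = 18.1% − 11.0358% = 7.0642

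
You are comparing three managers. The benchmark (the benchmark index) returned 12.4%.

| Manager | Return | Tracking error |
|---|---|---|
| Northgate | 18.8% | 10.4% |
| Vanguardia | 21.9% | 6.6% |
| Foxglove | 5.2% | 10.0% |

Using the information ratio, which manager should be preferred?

Northgate: IR = (18.8% − 12.4%) / 10.4% = 0.615
Vanguardia: IR = (21.9% − 12.4%) / 6.6% = 1.439
Foxglove: IR = (5.2% − 12.4%) / 10.0% = -0.720
Highest: Vanguardia (1.439).

Vanguardia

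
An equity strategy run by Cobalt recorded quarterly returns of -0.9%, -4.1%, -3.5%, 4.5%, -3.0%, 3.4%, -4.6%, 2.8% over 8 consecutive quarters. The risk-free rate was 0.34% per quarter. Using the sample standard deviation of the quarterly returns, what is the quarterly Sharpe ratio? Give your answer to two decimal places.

Mean return r̄ = -5.40 / 8 = -0.6750%
Σ(r − r̄)² = 96.0350; sample σ = √(96.0350/7) = 3.7040%
Sharpe = (r̄ − rf) / σ = (-0.6750 − 0.34) / 3.7040 = -1.0150 / 3.7040 = -0.2740

-0.27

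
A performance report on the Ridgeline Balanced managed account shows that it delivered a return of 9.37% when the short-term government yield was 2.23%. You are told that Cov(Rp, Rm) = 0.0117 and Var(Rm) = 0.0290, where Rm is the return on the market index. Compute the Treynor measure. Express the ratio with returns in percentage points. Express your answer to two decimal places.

17.70

β = Cov / Var = 0.0117 / 0.0290 = 0.4034
Treynor = (Rp − Rf) / β = (9.37% − 2.23%) / 0.4034 = 7.14 / 0.4034 = 17.6996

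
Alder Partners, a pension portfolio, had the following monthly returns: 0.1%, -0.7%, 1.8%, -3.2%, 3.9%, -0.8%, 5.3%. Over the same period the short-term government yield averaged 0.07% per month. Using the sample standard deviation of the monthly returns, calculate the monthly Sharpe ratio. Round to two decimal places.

0.29

μ = (0.1 − 0.7 + 1.8 − 3.2 + 3.9 − 0.8 + 5.3) / 7 = 6.40 / 7 = 0.9143%
Σ(r − μ)² = (0.1 − 0.9143)² + (-0.7 − 0.9143)² + (1.8 − 0.9143)² + … = 52.0686
sample σ = √(52.0686 / 6) = √8.6781 = 2.9459%
Sharpe = (μ − rf) / σ = (0.9143 − 0.07) / 2.9459 = 0.8443 / 2.9459 = 0.2866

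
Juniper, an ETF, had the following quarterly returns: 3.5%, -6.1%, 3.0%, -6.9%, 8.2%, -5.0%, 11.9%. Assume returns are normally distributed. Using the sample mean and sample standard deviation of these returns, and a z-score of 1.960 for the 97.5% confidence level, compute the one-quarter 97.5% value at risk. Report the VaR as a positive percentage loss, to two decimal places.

13.29

μ = (3.5 − 6.1 + 3 − 6.9 + 8.2 − 5 + 11.9) / 7 = 8.60 / 7 = 1.2286%
Sample std dev = √[329.3543 / 6] = 7.4089%
VaR = −(μ − z·σ) = −(1.2286 − 1.960 × 7.4089) = −(-13.2928) = 13.2928%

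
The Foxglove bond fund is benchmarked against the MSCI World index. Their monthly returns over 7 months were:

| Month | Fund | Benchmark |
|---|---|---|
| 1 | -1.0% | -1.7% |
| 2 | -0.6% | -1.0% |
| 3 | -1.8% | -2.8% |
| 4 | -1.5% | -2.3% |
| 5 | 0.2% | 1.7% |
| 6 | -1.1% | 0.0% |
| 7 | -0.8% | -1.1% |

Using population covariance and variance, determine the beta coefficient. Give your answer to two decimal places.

r̄p = -0.9429%,  r̄m = -1.0286%
Cov = Σ(rp − r̄p)(rm − r̄m) / 7 = 0.7459
Var(rm) = Σ(rm − r̄m)² / 7 = 1.9592
β = Cov / Var = 0.7459 / 1.9592 = 0.3807

0.38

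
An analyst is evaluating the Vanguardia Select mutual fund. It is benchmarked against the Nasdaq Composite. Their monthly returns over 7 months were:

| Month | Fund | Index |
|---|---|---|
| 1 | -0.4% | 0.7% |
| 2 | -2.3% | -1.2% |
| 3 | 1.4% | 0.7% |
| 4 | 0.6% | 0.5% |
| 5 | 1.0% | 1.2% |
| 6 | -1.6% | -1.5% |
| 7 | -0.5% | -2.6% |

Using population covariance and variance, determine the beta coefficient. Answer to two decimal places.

0.65

r̄p = -0.2571%,  r̄m = -0.3143%
Cov = Σ(rp − r̄p)(rm − r̄m) / 7 = 1.1563
Var(rm) = Σ(rm − r̄m)² / 7 = 1.7755
β = Cov / Var = 1.1563 / 1.7755 = 0.6513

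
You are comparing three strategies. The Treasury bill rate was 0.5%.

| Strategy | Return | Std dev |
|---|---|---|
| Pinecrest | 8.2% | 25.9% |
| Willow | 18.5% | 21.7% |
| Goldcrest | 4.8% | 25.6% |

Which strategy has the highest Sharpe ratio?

Pinecrest: Sharpe ratio = (8.2% − 0.5%) / 25.9% = 0.297
Willow: Sharpe ratio = (18.5% − 0.5%) / 21.7% = 0.829
Goldcrest: Sharpe ratio = (4.8% − 0.5%) / 25.6% = 0.168
Highest: Willow (0.829).

Willow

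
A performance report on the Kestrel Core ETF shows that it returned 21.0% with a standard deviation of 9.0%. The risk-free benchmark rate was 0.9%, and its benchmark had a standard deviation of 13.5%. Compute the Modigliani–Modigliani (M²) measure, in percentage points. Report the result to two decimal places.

31.05

Sharpe = (Rp − Rf) / σp = (21.0% − 0.9%) / 9.0% = 2.2333
M² = Rf + Sharpe × σm = 0.9% + 2.2333 × 13.5% = 31.0496%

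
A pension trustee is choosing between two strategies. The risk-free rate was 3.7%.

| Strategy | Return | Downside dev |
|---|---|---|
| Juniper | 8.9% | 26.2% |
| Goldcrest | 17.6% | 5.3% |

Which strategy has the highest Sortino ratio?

Juniper: Sortino ratio = (8.9% − 3.7%) / 26.2% = 0.198
Goldcrest: Sortino ratio = (17.6% − 3.7%) / 5.3% = 2.623
Highest: Goldcrest (2.623).

Goldcrest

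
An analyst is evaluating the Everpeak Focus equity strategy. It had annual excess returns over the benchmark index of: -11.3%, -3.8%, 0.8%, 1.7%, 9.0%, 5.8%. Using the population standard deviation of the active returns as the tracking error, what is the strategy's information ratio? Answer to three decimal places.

0.056

r̄ = (-11.3 − 3.8 + 0.8 + 1.7 + 9 + 5.8) / 6 = 0.3667%
Population std dev = √[259.4933 / 6] = 6.5764%
IR = r̄ / tracking error = 0.3667 / 6.5764 = 0.0558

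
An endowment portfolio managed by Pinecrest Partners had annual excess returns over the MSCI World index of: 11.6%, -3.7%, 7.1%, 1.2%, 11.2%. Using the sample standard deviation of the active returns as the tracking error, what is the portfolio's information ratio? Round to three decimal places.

μ = (11.6 − 3.7 + 7.1 + 1.2 + 11.2) / 5 = 27.40 / 5 = 5.4800%
Σ(r − μ)² = (11.6 − 5.4800)² + (-3.7 − 5.4800)² + … = 175.3880
σ = √[175.3880 / 4] = 6.6217%
IR = μ / tracking error = 5.4800 / 6.6217 = 0.8276

0.828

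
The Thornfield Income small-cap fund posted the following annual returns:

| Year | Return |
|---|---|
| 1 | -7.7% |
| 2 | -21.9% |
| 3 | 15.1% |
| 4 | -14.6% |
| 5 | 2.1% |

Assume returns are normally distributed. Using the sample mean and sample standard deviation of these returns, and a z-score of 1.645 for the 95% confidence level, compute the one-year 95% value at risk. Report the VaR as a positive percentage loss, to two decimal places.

Mean return μ = -27.00 / 5 = -5.4000%
Sample σ = √[Σ(r − μ)² / 4] = √[838.6800 / 4] = √209.6700 = 14.4800%
VaR = −(μ − z·σ) = −(-5.4000 − 1.645 × 14.4800) = −(-29.2196) = 29.2196%

29.22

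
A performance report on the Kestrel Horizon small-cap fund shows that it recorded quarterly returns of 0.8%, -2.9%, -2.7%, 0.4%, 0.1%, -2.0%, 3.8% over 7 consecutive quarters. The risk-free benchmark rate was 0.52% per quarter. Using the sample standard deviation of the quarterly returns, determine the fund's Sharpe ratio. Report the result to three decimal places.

Mean return r̄ = -2.50 / 7 = -0.3571%
Sample std dev = √[34.0571 / 6] = 2.3825%
Sharpe = (r̄ − rf) / σ = (-0.3571 − 0.52) / 2.3825 = -0.8771 / 2.3825 = -0.3681

-0.368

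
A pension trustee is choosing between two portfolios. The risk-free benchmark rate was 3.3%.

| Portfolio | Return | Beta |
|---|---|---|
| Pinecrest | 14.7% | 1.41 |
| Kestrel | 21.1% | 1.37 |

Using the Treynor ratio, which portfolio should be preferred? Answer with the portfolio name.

Pinecrest: Treynor = (14.7% − 3.3%) / 1.41 = 8.085
Kestrel: Treynor = (21.1% − 3.3%) / 1.37 = 12.993
Highest: Kestrel (12.993).

Kestrel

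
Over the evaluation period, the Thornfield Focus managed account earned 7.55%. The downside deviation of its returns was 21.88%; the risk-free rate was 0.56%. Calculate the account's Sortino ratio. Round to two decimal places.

Sortino = (Rp − Rf) / σd = (7.55% − 0.56%) / 21.88% = 6.99% / 21.88% = 0.3195

0.32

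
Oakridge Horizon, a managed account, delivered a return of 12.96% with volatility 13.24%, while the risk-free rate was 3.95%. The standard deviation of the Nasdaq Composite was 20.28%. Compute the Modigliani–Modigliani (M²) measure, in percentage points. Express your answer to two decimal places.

17.75

Sharpe = (Rp − Rf) / σp = (12.96% − 3.95%) / 13.24% = 0.6805
M² = Rf + Sharpe × σm = 3.95% + 0.6805 × 20.28% = 17.7505%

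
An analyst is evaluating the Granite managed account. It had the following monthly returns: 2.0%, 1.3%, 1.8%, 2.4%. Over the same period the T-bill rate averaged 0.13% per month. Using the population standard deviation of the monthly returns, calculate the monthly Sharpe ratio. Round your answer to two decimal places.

r̄ = (2 + 1.3 + 1.8 + 2.4) / 4 = 1.8750%
Σ(r − r̄)² = (2 − 1.8750)² + (1.3 − 1.8750)² + … = 0.6275
population σ = √(0.6275 / 4) = √0.1569 = 0.3961%
Sharpe = (r̄ − rf) / σ = (1.8750 − 0.13) / 0.3961 = 1.7450 / 0.3961 = 4.4055

4.41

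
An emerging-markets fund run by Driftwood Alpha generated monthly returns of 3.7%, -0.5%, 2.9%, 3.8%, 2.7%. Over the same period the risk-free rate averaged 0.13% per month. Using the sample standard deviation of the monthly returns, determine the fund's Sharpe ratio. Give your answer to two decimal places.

Mean return μ = 12.60 / 5 = 2.5200%
Sample std dev = √[12.3280 / 4] = 1.7556%
Sharpe = (μ − rf) / σ = (2.5200 − 0.13) / 1.7556 = 2.3900 / 1.7556 = 1.3614

1.36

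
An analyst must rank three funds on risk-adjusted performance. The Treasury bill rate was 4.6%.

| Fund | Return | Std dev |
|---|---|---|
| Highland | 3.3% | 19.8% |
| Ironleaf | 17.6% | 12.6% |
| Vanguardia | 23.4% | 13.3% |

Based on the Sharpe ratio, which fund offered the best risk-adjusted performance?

Highland: Sharpe ratio = (3.3% − 4.6%) / 19.8% = -0.066
Ironleaf: Sharpe ratio = (17.6% − 4.6%) / 12.6% = 1.032
Vanguardia: Sharpe ratio = (23.4% − 4.6%) / 13.3% = 1.414
Highest: Vanguardia (1.414).

Vanguardia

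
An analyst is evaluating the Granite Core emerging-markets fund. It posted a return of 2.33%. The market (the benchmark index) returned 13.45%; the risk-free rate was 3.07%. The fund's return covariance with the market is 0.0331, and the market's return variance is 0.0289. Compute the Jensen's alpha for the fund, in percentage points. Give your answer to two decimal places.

-12.63

β = Cov / Var = 0.0331 / 0.0289 = 1.1453
E[R] = Rf + β(Rm − Rf) = 3.07% + 1.1453 × (13.45% − 3.07%) = 14.9582%
α = Rp − E[R] = 2.33% − 14.9582% = -12.6282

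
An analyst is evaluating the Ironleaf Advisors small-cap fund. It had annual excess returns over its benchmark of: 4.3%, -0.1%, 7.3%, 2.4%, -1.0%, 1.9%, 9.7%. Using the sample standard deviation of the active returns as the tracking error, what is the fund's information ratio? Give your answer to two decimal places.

0.90

r̄ = (4.3 − 0.1 + 7.3 + 2.4 − 1 + 1.9 + 9.7) / 7 = 24.50 / 7 = 3.5000%
Sample std dev = √[90.5000 / 6] = 3.8837%
IR = r̄ / tracking error = 3.5000 / 3.8837 = 0.9012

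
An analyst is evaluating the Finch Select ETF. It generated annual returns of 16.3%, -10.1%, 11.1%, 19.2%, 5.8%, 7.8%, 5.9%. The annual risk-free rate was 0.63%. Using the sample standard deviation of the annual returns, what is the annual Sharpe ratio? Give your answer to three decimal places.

0.776

Mean return r̄ = 56.00 / 7 = 8.0000%
Sample σ = √[Σ(r − r̄)² / 6] = √[540.8400 / 6] = √90.1400 = 9.4942%
Sharpe = (r̄ − rf) / σ = (8.0000 − 0.63) / 9.4942 = 7.3700 / 9.4942 = 0.7763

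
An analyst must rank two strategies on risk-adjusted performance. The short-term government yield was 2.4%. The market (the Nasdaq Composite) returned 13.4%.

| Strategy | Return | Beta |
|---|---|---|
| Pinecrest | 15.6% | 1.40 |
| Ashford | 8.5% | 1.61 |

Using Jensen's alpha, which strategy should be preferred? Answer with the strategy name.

Pinecrest: α = 15.6% − [2.4% + 1.40 × (13.4% − 2.4%)] = -2.200
Ashford: α = 8.5% − [2.4% + 1.61 × (13.4% − 2.4%)] = -11.610
Highest: Pinecrest (-2.200).

Pinecrest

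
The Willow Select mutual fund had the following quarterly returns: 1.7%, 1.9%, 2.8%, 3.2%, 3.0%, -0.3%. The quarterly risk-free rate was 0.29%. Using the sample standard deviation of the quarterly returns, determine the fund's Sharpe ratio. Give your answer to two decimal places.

1.35

Mean return r̄ = 12.30 / 6 = 2.0500%
Sample σ = √[Σ(r − r̄)² / 5] = √[8.4550 / 5] = √1.6910 = 1.3004%
Sharpe = (r̄ − rf) / σ = (2.0500 − 0.29) / 1.3004 = 1.7600 / 1.3004 = 1.3534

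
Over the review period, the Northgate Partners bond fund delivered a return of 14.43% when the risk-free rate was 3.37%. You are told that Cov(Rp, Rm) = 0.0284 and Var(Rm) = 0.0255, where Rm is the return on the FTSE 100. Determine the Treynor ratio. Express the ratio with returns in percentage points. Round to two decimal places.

9.93

β = Cov / Var = 0.0284 / 0.0255 = 1.1137
Treynor = (Rp − Rf) / β = (14.43% − 3.37%) / 1.1137 = 11.06 / 1.1137 = 9.9309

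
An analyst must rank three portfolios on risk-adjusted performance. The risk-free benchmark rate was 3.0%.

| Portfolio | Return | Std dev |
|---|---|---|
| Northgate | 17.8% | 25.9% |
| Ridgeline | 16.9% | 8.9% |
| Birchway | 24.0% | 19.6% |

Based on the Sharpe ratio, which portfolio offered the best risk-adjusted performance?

Northgate: Sharpe ratio = (17.8% − 3.0%) / 25.9% = 0.571
Ridgeline: Sharpe ratio = (16.9% − 3.0%) / 8.9% = 1.562
Birchway: Sharpe ratio = (24.0% − 3.0%) / 19.6% = 1.071
Highest: Ridgeline (1.562).

Ridgeline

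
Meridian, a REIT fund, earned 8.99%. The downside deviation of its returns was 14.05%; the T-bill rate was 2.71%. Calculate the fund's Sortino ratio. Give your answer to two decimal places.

0.45

Sortino = (Rp − Rf) / σd = (8.99% − 2.71%) / 14.05% = 6.28% / 14.05% = 0.4470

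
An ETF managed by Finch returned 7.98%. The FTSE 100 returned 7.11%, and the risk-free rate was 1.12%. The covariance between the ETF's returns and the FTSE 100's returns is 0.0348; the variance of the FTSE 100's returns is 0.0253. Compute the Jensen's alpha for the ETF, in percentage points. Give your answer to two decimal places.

β = Cov / Var = 0.0348 / 0.0253 = 1.3755
E[R] = Rf + β(Rm − Rf) = 1.12% + 1.3755 × (7.11% − 1.12%) = 9.3592%
α = Rp − E[R] = 7.98% − 9.3592% = -1.3792

-1.38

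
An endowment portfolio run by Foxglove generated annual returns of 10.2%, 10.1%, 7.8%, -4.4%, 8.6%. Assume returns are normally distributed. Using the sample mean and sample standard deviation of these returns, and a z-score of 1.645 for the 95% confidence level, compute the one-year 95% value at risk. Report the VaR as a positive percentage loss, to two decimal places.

3.67

Mean return μ = 32.30 / 5 = 6.4600%
Sample std dev = √[151.5520 / 4] = 6.1553%
VaR = −(μ − z·σ) = −(6.4600 − 1.645 × 6.1553) = −(-3.6655) = 3.6655%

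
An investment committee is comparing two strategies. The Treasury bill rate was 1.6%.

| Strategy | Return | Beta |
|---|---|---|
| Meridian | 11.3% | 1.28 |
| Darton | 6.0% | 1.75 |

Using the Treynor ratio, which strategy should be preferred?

Meridian: Treynor = (11.3% − 1.6%) / 1.28 = 7.578
Darton: Treynor = (6.0% − 1.6%) / 1.75 = 2.514
Highest: Meridian (7.578).

Meridian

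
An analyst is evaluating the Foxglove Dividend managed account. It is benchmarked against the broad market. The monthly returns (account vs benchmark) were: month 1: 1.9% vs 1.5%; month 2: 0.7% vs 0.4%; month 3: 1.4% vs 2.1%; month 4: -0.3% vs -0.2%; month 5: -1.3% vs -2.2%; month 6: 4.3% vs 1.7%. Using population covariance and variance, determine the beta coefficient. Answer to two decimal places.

0.99

r̄p = 1.1167%,  r̄m = 0.5500%
Cov = Σ(rp − r̄p)(rm − r̄m) / 6 = 2.1025
Var(rm) = Σ(rm − r̄m)² / 6 = 2.1292
β = Cov / Var = 2.1025 / 2.1292 = 0.9875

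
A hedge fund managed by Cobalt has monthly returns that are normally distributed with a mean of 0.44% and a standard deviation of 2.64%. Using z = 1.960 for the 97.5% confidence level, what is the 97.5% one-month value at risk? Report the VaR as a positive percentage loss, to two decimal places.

4.73

VaR (as % loss) = −(μ − z·σ) = −(0.44% − 1.960 × 2.64%) = −(-4.7344%) = 4.7344%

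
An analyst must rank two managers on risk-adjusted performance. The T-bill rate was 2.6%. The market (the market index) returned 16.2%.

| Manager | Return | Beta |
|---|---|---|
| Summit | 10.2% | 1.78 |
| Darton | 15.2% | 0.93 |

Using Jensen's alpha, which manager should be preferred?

Darton

Summit: α = 10.2% − [2.6% + 1.78 × (16.2% − 2.6%)] = -16.608
Darton: α = 15.2% − [2.6% + 0.93 × (16.2% − 2.6%)] = -0.048
Highest: Darton (-0.048).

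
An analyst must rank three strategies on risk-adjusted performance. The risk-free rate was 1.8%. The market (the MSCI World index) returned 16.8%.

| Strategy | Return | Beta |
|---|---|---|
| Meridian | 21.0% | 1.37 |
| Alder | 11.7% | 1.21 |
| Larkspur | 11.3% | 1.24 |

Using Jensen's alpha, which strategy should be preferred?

Meridian

Meridian: α = 21.0% − [1.8% + 1.37 × (16.8% − 1.8%)] = -1.350
Alder: α = 11.7% − [1.8% + 1.21 × (16.8% − 1.8%)] = -8.250
Larkspur: α = 11.3% − [1.8% + 1.24 × (16.8% − 1.8%)] = -9.100
Highest: Meridian (-1.350).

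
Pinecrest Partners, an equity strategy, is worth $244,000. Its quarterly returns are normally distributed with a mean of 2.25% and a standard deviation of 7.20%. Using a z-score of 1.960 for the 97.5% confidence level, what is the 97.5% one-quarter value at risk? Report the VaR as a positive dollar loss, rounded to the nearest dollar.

Return at the 97.5% tail: μ − z·σ = 2.25% − 1.960 × 7.20% = 2.25 − 14.1120 = -11.8620%
VaR = −(-11.8620%) × $244,000 = 11.8620% × $244,000 = $28,943

$28,943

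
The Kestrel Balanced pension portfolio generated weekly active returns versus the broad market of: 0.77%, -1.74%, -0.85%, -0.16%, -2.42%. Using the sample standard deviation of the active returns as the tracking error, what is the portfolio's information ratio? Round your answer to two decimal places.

r̄ = (0.77 − 1.74 − 0.85 − 0.16 − 2.42) / 5 = -4.400 / 5 = -0.8800%
Σ(r − r̄)² = (0.77 − (-0.8800))² + (-1.74 − (-0.8800))² + … = 6.3530
σ = √[6.3530 / 4] = 1.2603%
IR = r̄ / tracking error = -0.8800 / 1.2603 = -0.6982

-0.70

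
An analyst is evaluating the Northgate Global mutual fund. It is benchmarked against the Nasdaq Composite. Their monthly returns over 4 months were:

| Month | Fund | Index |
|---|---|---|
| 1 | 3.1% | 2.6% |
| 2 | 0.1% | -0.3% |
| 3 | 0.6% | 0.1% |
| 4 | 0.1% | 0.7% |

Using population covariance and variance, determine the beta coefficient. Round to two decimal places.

r̄p = 0.9750%,  r̄m = 0.7750%
Cov = Σ(rp − r̄p)(rm − r̄m) / 4 = 1.2844
Var(rm) = Σ(rm − r̄m)² / 4 = 1.2369
β = Cov / Var = 1.2844 / 1.2369 = 1.0384

1.04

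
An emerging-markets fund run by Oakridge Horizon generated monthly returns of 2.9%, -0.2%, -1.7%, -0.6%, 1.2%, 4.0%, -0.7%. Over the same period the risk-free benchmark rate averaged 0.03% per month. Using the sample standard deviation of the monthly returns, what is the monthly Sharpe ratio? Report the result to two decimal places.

r̄ = (2.9 − 0.2 − 1.7 − 0.6 + 1.2 + 4 − 0.7) / 7 = 4.90 / 7 = 0.7000%
Σ(r − r̄)² = (2.9 − 0.7000)² + (-0.2 − 0.7000)² + … = 26.2000
σ = √[26.2000 / 6] = 2.0897%
Sharpe = (r̄ − rf) / σ = (0.7000 − 0.03) / 2.0897 = 0.6700 / 2.0897 = 0.3206

0.32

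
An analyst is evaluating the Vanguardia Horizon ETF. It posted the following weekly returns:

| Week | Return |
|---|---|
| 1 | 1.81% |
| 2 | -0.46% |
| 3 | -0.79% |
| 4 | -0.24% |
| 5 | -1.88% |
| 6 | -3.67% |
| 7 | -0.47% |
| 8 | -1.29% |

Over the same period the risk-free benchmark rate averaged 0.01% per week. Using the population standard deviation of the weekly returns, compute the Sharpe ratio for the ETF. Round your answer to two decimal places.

-0.61

r̄ = (1.81 − 0.46 − 0.79 − 0.24 − 1.88 − 3.67 − 0.47 − 1.29) / 8 = -0.8738%
Population std dev = √[16.9502 / 8] = 1.4556%
Sharpe = (r̄ − rf) / σ = (-0.8738 − 0.01) / 1.4556 = -0.8838 / 1.4556 = -0.6072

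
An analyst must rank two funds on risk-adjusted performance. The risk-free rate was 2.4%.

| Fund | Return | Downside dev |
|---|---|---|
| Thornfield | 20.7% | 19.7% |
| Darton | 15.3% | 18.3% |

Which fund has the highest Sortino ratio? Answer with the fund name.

Thornfield

Thornfield: Sortino ratio = (20.7% − 2.4%) / 19.7% = 0.929
Darton: Sortino ratio = (15.3% − 2.4%) / 18.3% = 0.705
Highest: Thornfield (0.929).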